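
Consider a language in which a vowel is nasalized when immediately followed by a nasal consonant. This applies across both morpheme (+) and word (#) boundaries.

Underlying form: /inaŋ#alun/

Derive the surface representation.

/i/ before nasal /n/ → [ĩ]
/a/ before nasal /ŋ/ → [ã]
/u/ before nasal /n/ → [ũ]

[ĩnãŋ#alũn]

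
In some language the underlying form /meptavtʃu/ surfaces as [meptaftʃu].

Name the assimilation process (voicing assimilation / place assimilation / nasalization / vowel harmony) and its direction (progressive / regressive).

/v/→[f].
Each target copies a feature from the following segment, so the direction is regressive.

voicing assimilation, regressive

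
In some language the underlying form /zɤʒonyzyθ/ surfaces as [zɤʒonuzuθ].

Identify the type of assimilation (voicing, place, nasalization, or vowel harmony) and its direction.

/y/→[u] /y/→[u].
Vowels agree with the first vowel, so the harmony is progressive.

vowel harmony, progressive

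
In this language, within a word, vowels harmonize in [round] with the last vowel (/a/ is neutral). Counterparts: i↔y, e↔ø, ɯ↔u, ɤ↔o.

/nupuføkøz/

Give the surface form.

no segment meets the rule's conditions; no change.

[nupuføkøz]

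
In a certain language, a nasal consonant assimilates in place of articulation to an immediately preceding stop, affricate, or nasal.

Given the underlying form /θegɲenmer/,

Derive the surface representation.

/ɲ/ after /g/ (velar) → [ŋ]
/m/ after /n/ (alveolar) → [n]

[θegŋenner]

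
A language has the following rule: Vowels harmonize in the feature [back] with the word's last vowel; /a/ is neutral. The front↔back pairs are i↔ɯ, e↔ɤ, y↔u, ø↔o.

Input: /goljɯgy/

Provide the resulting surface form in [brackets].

[gøljigy]

/o/ harmonizes with /y/ ([-back]) → [ø]
/ɯ/ harmonizes with /y/ ([-back]) → [i]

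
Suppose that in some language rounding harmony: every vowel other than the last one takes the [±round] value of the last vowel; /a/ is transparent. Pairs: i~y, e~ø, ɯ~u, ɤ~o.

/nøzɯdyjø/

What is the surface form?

[nøzudyjø]

/ɯ/ harmonizes with /ø/ ([+round]) → [u]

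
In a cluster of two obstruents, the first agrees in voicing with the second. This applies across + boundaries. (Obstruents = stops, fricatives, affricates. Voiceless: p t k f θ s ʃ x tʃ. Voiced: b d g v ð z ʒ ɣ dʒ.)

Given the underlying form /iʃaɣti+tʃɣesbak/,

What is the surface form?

[iʃaxti+dʒɣezbak]

/ɣ/ before /t/ (voiceless) → [x]
/tʃ/ before /ɣ/ (voiced) → [dʒ]
/s/ before /b/ (voiced) → [z]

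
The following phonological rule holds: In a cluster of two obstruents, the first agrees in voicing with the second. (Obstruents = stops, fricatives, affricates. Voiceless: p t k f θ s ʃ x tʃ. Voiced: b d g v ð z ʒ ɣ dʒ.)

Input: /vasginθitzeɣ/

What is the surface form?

[vazginθidzeɣ]

/s/ before /g/ (voiced) → [z]
/t/ before /z/ (voiced) → [d]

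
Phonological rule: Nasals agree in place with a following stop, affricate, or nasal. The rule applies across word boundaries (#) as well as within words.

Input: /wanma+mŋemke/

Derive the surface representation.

[wamma+ŋŋeŋke]

/n/ before /m/ (labial) → [m]
/m/ before /ŋ/ (velar) → [ŋ]
/m/ before /k/ (velar) → [ŋ]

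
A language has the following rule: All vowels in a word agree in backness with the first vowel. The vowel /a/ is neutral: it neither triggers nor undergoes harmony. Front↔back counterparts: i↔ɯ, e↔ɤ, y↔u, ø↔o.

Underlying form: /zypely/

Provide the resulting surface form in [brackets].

no segment meets the rule's conditions; no change.

[zypely]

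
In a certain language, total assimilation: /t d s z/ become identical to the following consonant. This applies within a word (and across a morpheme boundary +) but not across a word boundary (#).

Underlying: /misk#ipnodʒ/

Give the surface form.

[mikk#ipnodʒ]

/s/ before /k/ → [k] (total assimilation)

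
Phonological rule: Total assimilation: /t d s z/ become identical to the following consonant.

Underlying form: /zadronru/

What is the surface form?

[zarronru]

/d/ before /r/ → [r] (total assimilation)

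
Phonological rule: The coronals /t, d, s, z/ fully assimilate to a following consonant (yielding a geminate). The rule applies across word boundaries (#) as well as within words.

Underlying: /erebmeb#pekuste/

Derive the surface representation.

/s/ before /t/ → [t] (total assimilation)

[erebmeb#pekutte]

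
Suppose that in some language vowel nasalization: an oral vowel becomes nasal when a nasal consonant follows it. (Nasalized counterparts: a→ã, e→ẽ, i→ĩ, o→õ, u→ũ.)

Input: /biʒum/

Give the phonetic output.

[biʒũm]

/u/ before nasal /m/ → [ũ]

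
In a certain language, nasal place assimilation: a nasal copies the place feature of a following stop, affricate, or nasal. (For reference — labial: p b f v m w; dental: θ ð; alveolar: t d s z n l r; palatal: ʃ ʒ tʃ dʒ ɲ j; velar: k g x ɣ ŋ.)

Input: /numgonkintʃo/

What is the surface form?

[nuŋgoŋkiɲtʃo]

/m/ before /g/ (velar) → [ŋ]
/n/ before /k/ (velar) → [ŋ]
/n/ before /tʃ/ (palatal) → [ɲ]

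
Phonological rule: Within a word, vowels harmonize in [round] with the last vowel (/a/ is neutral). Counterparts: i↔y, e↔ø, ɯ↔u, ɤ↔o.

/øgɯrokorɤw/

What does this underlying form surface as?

[egɯrɤkɤrɤw]

/ø/ harmonizes with /ɤ/ ([-round]) → [e]
/o/ harmonizes with /ɤ/ ([-round]) → [ɤ]
/o/ harmonizes with /ɤ/ ([-round]) → [ɤ]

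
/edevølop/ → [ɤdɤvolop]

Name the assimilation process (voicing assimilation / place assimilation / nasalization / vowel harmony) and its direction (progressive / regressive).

vowel harmony, regressive

/e/→[ɤ] /e/→[ɤ] /ø/→[o].
Vowels agree with the last vowel, so the harmony is regressive.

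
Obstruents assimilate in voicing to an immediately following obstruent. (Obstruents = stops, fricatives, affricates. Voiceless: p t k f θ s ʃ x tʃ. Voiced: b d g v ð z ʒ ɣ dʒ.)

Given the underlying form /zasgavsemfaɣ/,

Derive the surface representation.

[zazgafsemfaɣ]

/s/ before /g/ (voiced) → [z]
/v/ before /s/ (voiceless) → [f]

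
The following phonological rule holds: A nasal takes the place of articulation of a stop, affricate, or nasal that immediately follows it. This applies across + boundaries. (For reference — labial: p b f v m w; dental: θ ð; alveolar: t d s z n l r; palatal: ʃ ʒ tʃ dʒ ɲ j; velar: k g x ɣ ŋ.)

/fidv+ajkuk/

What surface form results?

no segment meets the rule's conditions; no change.

[fidv+ajkuk]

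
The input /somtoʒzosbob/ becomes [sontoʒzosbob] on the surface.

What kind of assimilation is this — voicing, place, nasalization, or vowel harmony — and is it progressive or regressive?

/m/→[n].
Each target copies a feature from the following segment, so the direction is regressive.

place assimilation, regressive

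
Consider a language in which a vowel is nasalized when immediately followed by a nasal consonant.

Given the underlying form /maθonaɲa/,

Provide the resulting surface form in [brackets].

[maθõnãɲa]

/o/ before nasal /n/ → [õ]
/a/ before nasal /ɲ/ → [ã]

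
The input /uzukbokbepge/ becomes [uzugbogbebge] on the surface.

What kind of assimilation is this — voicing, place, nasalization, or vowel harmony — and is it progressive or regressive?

/k/→[g] /k/→[g] /p/→[b].
Each target copies a feature from the following segment, so the direction is regressive.

voicing assimilation, regressive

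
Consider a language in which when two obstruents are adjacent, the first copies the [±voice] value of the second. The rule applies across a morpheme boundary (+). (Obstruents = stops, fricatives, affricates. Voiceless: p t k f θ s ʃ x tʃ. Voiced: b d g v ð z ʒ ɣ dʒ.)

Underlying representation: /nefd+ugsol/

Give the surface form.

/f/ before /d/ (voiced) → [v]
/g/ before /s/ (voiceless) → [k]

[nevd+uksol]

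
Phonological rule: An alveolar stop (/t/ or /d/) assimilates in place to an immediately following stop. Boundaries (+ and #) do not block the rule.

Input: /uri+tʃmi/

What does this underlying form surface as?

[uri+tʃmi]

no segment meets the rule's conditions; no change.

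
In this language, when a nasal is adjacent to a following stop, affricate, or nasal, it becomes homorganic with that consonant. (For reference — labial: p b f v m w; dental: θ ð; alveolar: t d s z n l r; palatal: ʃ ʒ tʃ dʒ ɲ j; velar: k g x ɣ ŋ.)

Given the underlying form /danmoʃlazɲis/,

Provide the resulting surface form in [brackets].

[dammoʃlazɲis]

/n/ before /m/ (labial) → [m]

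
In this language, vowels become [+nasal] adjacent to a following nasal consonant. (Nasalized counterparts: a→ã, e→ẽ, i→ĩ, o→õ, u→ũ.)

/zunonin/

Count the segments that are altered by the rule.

3

/u/ before nasal /n/ → [ũ]
/o/ before nasal /n/ → [õ]
/i/ before nasal /n/ → [ĩ]
3 segments change.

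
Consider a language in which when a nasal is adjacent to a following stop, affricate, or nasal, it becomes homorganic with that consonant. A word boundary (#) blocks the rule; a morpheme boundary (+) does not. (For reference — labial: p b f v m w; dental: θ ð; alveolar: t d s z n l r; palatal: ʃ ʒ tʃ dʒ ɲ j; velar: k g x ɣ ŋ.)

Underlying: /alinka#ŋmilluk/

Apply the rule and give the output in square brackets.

/n/ before /k/ (velar) → [ŋ]
/ŋ/ before /m/ (labial) → [m]

[aliŋka#mmilluk]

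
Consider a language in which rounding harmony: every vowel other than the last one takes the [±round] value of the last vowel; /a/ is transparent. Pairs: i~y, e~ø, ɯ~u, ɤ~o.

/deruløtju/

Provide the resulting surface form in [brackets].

/e/ harmonizes with /u/ ([+round]) → [ø]

[døruløtju]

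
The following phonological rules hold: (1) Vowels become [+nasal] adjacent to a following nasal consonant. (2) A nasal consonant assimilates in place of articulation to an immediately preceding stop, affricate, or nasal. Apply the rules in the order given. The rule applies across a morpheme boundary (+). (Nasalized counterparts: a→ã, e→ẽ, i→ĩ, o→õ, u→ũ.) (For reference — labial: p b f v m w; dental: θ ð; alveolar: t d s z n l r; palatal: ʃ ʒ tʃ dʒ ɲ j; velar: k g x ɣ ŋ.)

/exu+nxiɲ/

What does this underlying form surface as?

Rule 1: /u/ before nasal /n/ → [ũ]
Rule 1: /i/ before nasal /ɲ/ → [ĩ]
After rule 1: exũ+nxĩɲ
Rule 2: no segment meets the rule's conditions; no change.

[exũ+nxĩɲ]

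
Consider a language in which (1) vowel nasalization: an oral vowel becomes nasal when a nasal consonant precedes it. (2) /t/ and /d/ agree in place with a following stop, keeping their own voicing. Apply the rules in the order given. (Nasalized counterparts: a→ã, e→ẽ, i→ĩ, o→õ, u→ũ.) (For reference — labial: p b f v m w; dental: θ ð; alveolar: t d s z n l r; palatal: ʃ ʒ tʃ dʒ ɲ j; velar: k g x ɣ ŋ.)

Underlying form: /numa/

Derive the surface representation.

Rule 1: /u/ after nasal /n/ → [ũ]
Rule 1: /a/ after nasal /m/ → [ã]
After rule 1: nũmã
Rule 2: no segment meets the rule's conditions; no change.

[nũmã]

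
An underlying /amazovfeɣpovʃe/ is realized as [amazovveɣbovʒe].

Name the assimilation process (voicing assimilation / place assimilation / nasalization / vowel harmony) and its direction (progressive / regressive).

/f/→[v] /p/→[b] /ʃ/→[ʒ].
Each target copies a feature from the preceding segment, so the direction is progressive.

voicing assimilation, progressive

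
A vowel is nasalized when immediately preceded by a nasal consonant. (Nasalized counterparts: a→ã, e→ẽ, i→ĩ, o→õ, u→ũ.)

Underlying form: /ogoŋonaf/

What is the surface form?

[ogoŋõnãf]

/o/ after nasal /ŋ/ → [õ]
/a/ after nasal /n/ → [ã]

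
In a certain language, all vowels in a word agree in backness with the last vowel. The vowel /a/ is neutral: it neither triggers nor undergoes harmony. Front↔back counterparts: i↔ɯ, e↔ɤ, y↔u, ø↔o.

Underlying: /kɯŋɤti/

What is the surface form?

/ɯ/ harmonizes with /i/ ([-back]) → [i]
/ɤ/ harmonizes with /i/ ([-back]) → [e]

[kiŋeti]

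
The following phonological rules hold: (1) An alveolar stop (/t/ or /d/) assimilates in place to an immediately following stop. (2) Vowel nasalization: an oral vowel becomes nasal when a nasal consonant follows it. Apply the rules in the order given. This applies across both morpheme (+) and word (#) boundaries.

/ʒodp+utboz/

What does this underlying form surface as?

Rule 1: /d/ before /p/ (labial) → [b]
Rule 1: /t/ before /b/ (labial) → [p]
After rule 1: ʒobp+upboz
Rule 2: no segment meets the rule's conditions; no change.

[ʒobp+upboz]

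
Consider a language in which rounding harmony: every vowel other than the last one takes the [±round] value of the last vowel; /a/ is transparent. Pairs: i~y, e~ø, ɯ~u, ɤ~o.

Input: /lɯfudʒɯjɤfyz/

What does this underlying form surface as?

/ɯ/ harmonizes with /y/ ([+round]) → [u]
/ɯ/ harmonizes with /y/ ([+round]) → [u]
/ɤ/ harmonizes with /y/ ([+round]) → [o]

[lufudʒujofyz]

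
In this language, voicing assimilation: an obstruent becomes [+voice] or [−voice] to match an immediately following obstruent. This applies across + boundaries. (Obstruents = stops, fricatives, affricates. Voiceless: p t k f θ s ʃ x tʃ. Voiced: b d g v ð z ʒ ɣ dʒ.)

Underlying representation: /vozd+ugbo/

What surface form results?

[vozd+ugbo]

no segment meets the rule's conditions; no change.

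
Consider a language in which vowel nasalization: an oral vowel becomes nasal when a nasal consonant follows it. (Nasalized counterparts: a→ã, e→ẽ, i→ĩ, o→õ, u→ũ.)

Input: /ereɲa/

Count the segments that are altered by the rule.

/e/ before nasal /ɲ/ → [ẽ]
1 segment changes.

1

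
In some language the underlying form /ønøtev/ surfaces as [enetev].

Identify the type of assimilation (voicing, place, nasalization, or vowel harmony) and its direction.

/ø/→[e] /ø/→[e].
Vowels agree with the last vowel, so the harmony is regressive.

vowel harmony, regressive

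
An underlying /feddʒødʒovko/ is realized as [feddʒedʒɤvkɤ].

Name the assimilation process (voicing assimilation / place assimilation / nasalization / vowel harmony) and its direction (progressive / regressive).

vowel harmony, progressive

/ø/→[e] /o/→[ɤ] /o/→[ɤ].
Vowels agree with the first vowel, so the harmony is progressive.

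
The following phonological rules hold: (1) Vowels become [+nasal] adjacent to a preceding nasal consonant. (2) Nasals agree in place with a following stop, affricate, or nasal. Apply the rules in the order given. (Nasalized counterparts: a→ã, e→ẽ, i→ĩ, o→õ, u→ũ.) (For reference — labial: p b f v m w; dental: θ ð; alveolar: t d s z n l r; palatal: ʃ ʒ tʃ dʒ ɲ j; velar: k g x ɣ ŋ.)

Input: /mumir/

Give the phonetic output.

[mũmĩr]

Rule 1: /u/ after nasal /m/ → [ũ]
Rule 1: /i/ after nasal /m/ → [ĩ]
After rule 1: mũmĩr
Rule 2: no segment meets the rule's conditions; no change.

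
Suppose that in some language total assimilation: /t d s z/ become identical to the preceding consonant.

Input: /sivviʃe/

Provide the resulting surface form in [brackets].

no segment meets the rule's conditions; no change.

[sivviʃe]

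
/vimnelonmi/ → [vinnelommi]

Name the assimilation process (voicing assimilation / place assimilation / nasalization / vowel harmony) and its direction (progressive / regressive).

place assimilation, regressive

/m/→[n] /n/→[m].
Each target copies a feature from the following segment, so the direction is regressive.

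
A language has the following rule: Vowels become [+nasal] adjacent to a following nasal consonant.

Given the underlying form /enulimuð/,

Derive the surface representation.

/e/ before nasal /n/ → [ẽ]
/i/ before nasal /m/ → [ĩ]

[ẽnulĩmuð]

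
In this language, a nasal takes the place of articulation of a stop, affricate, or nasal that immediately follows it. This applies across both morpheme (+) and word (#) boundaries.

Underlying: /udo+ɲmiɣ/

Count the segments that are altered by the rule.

/ɲ/ before /m/ (labial) → [m]
1 segment changes.

1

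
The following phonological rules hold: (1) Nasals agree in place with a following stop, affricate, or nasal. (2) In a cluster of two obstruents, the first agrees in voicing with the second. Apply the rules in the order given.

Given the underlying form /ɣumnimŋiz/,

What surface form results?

Rule 1: /m/ before /n/ (alveolar) → [n]
Rule 1: /m/ before /ŋ/ (velar) → [ŋ]
After rule 1: ɣunniŋŋiz
Rule 2: no segment meets the rule's conditions; no change.

[ɣunniŋŋiz]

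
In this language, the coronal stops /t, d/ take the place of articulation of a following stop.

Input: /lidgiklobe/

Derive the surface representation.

[liggiklobe]

/d/ before /g/ (velar) → [g]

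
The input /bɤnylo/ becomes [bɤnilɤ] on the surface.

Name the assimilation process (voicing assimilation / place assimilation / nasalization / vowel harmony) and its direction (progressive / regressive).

/y/→[i] /o/→[ɤ].
Vowels agree with the first vowel, so the harmony is progressive.

vowel harmony, progressive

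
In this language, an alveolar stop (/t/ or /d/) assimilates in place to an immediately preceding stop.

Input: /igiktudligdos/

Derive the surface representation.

[igikkudliggos]

/t/ after /k/ (velar) → [k]
/d/ after /g/ (velar) → [g]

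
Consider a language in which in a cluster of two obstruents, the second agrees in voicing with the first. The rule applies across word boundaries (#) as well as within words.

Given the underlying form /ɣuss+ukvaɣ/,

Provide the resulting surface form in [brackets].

[ɣuss+ukfaɣ]

/v/ after /k/ (voiceless) → [f]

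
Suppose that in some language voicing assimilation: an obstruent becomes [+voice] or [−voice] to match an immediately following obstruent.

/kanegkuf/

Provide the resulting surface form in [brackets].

[kanekkuf]

/g/ before /k/ (voiceless) → [k]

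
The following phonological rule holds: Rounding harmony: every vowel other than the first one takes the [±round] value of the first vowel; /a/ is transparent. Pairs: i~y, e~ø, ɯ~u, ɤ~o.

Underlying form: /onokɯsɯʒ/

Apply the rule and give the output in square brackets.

[onokusuʒ]

/ɯ/ harmonizes with /o/ ([+round]) → [u]
/ɯ/ harmonizes with /o/ ([+round]) → [u]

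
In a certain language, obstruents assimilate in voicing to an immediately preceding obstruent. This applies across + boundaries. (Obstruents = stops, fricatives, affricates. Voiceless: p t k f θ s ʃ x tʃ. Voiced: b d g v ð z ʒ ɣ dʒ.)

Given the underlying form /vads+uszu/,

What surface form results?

/s/ after /d/ (voiced) → [z]
/z/ after /s/ (voiceless) → [s]

[vadz+ussu]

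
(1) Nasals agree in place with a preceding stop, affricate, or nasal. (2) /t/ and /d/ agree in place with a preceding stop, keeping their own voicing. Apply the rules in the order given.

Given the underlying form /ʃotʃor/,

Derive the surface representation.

[ʃotʃor]

Rule 1: no segment meets the rule's conditions; no change.
After rule 1: ʃotʃor
Rule 2: no segment meets the rule's conditions; no change.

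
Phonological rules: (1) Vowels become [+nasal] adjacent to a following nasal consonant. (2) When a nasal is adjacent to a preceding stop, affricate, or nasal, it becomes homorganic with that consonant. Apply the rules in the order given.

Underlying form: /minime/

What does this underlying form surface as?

[mĩnĩme]

Rule 1: /i/ before nasal /n/ → [ĩ]
Rule 1: /i/ before nasal /m/ → [ĩ]
After rule 1: mĩnĩme
Rule 2: no segment meets the rule's conditions; no change.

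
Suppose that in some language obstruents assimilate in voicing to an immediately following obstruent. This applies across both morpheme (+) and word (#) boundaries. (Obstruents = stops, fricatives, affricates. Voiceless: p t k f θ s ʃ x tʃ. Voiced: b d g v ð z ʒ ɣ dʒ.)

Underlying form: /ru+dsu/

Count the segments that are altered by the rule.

1

/d/ before /s/ (voiceless) → [t]
1 segment changes.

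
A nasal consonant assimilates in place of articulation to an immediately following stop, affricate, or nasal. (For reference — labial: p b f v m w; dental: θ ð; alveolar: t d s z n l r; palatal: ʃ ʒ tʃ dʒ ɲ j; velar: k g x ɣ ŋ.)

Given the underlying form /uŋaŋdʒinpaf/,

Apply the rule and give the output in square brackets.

/ŋ/ before /dʒ/ (palatal) → [ɲ]
/n/ before /p/ (labial) → [m]

[uŋaɲdʒimpaf]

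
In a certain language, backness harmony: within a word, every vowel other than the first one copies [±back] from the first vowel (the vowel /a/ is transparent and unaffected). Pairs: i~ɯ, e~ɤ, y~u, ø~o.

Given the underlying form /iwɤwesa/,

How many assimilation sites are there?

1

/ɤ/ harmonizes with /i/ ([-back]) → [e]
1 segment changes.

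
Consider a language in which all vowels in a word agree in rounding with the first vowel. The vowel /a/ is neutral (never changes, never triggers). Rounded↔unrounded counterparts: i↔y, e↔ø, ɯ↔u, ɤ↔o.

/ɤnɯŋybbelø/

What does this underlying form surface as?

/y/ harmonizes with /ɤ/ ([-round]) → [i]
/ø/ harmonizes with /ɤ/ ([-round]) → [e]

[ɤnɯŋibbele]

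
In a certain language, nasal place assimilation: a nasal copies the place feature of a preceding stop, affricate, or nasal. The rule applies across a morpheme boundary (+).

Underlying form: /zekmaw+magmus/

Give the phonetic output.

/m/ after /k/ (velar) → [ŋ]
/m/ after /g/ (velar) → [ŋ]

[zekŋaw+magŋus]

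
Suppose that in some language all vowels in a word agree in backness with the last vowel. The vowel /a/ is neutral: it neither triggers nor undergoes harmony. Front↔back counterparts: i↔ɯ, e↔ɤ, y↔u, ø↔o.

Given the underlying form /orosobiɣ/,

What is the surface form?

/o/ harmonizes with /i/ ([-back]) → [ø]
/o/ harmonizes with /i/ ([-back]) → [ø]
/o/ harmonizes with /i/ ([-back]) → [ø]

[ørøsøbiɣ]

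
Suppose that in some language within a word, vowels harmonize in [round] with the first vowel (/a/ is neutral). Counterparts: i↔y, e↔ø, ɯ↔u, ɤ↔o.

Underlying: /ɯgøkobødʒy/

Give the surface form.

/ø/ harmonizes with /ɯ/ ([-round]) → [e]
/o/ harmonizes with /ɯ/ ([-round]) → [ɤ]
/ø/ harmonizes with /ɯ/ ([-round]) → [e]
/y/ harmonizes with /ɯ/ ([-round]) → [i]

[ɯgekɤbedʒi]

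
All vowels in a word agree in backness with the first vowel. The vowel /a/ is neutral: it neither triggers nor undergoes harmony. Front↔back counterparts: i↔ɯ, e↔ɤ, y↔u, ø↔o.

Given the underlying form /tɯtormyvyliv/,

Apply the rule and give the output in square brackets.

[tɯtormuvulɯv]

/y/ harmonizes with /ɯ/ ([+back]) → [u]
/y/ harmonizes with /ɯ/ ([+back]) → [u]
/i/ harmonizes with /ɯ/ ([+back]) → [ɯ]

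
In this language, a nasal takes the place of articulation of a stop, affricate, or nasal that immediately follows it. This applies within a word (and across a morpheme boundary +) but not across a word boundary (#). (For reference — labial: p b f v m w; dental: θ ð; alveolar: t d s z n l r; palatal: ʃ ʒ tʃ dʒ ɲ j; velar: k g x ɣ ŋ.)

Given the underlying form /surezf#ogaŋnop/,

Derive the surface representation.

[surezf#ogannop]

/ŋ/ before /n/ (alveolar) → [n]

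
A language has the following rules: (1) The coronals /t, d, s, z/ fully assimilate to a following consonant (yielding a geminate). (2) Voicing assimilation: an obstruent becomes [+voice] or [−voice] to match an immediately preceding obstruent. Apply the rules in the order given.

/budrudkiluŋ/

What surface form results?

Rule 1: /d/ before /r/ → [r] (total assimilation)
Rule 1: /d/ before /k/ → [k] (total assimilation)
After rule 1: burrukkiluŋ
Rule 2: no segment meets the rule's conditions; no change.

[burrukkiluŋ]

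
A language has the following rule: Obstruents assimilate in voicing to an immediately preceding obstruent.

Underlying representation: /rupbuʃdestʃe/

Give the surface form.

[ruppuʃtestʃe]

/b/ after /p/ (voiceless) → [p]
/d/ after /ʃ/ (voiceless) → [t]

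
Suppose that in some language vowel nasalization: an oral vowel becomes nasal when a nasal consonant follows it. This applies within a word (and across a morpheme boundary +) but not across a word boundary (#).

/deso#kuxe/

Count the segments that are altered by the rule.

0

No segment meets the rule's conditions.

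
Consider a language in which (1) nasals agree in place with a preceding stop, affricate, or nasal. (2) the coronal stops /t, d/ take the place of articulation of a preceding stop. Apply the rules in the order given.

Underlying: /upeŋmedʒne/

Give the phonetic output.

[upeŋŋedʒɲe]

Rule 1: /m/ after /ŋ/ (velar) → [ŋ]
Rule 1: /n/ after /dʒ/ (palatal) → [ɲ]
After rule 1: upeŋŋedʒɲe
Rule 2: no segment meets the rule's conditions; no change.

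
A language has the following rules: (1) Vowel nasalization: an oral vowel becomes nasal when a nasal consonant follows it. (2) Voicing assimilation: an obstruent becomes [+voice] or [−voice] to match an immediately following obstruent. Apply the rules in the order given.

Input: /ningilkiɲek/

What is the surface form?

[nĩngilkĩɲek]

Rule 1: /i/ before nasal /n/ → [ĩ]
Rule 1: /i/ before nasal /ɲ/ → [ĩ]
After rule 1: nĩngilkĩɲek
Rule 2: no segment meets the rule's conditions; no change.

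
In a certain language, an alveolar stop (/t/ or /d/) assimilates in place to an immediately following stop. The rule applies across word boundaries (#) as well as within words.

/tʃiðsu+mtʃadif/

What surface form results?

no segment meets the rule's conditions; no change.

[tʃiðsu+mtʃadif]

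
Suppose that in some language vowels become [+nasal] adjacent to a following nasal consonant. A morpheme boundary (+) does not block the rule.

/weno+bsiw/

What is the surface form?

[wẽno+bsiw]

/e/ before nasal /n/ → [ẽ]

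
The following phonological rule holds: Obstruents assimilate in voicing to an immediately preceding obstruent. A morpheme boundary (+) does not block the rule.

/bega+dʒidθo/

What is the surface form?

[bega+dʒidðo]

/θ/ after /d/ (voiced) → [ð]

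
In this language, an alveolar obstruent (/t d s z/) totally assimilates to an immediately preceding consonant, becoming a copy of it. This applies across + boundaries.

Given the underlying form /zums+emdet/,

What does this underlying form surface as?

/s/ after /m/ → [m] (total assimilation)
/d/ after /m/ → [m] (total assimilation)

[zumm+emmet]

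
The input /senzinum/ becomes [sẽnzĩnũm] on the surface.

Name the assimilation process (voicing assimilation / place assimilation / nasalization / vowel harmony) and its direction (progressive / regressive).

nasalization, regressive

/e/→[ẽ] /i/→[ĩ] /u/→[ũ].
Each target copies a feature from the following segment, so the direction is regressive.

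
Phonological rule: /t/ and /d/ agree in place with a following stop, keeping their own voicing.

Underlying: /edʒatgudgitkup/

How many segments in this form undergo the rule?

/t/ before /g/ (velar) → [k]
/d/ before /g/ (velar) → [g]
/t/ before /k/ (velar) → [k]
3 segments change.

3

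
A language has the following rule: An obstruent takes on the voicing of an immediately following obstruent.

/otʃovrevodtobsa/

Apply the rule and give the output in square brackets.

/d/ before /t/ (voiceless) → [t]
/b/ before /s/ (voiceless) → [p]

[otʃovrevottopsa]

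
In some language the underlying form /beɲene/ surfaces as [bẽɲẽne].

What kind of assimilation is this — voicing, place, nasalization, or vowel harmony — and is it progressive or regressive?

nasalization, regressive

/e/→[ẽ] /e/→[ẽ].
Each target copies a feature from the following segment, so the direction is regressive.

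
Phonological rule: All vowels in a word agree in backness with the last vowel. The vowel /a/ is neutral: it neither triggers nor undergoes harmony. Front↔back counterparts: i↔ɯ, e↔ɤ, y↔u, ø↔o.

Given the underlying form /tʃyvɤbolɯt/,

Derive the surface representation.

[tʃuvɤbolɯt]

/y/ harmonizes with /ɯ/ ([+back]) → [u]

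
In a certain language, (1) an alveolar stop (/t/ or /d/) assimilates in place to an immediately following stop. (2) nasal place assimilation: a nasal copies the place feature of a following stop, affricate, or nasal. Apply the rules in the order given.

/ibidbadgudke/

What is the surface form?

[ibibbaggugke]

Rule 1: /d/ before /b/ (labial) → [b]
Rule 1: /d/ before /g/ (velar) → [g]
Rule 1: /d/ before /k/ (velar) → [g]
After rule 1: ibibbaggugke
Rule 2: no segment meets the rule's conditions; no change.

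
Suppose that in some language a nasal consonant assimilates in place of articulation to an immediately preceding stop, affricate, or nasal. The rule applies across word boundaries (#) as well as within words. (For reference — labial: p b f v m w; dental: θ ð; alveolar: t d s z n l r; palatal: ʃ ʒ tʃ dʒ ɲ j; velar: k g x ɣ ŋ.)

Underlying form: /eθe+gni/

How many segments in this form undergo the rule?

/n/ after /g/ (velar) → [ŋ]
1 segment changes.

1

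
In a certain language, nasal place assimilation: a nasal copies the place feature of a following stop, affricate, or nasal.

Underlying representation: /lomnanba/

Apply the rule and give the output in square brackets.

[lonnamba]

/m/ before /n/ (alveolar) → [n]
/n/ before /b/ (labial) → [m]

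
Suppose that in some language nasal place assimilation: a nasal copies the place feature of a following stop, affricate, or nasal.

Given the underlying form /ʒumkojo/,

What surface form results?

/m/ before /k/ (velar) → [ŋ]

[ʒuŋkojo]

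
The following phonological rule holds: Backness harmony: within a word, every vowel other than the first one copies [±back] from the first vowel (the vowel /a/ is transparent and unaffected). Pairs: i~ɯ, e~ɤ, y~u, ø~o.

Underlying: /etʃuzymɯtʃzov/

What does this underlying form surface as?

[etʃyzymitʃzøv]

/u/ harmonizes with /e/ ([-back]) → [y]
/ɯ/ harmonizes with /e/ ([-back]) → [i]
/o/ harmonizes with /e/ ([-back]) → [ø]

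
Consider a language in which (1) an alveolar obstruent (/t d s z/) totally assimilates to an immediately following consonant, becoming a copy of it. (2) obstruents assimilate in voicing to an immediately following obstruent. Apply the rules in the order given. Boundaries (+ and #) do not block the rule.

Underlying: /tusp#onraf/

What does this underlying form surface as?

Rule 1: /s/ before /p/ → [p] (total assimilation)
After rule 1: tupp#onraf
Rule 2: no segment meets the rule's conditions; no change.

[tupp#onraf]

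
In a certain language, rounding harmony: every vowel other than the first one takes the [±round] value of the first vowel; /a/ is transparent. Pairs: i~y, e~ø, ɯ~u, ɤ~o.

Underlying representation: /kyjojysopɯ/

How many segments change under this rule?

/ɯ/ harmonizes with /y/ ([+round]) → [u]
1 segment changes.

1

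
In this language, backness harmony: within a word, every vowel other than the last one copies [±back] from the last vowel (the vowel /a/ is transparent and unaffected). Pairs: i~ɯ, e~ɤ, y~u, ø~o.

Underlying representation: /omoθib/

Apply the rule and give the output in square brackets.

/o/ harmonizes with /i/ ([-back]) → [ø]
/o/ harmonizes with /i/ ([-back]) → [ø]

[ømøθib]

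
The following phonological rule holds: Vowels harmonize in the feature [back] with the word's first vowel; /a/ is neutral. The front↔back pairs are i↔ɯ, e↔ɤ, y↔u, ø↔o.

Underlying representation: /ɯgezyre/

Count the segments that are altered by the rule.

/e/ harmonizes with /ɯ/ ([+back]) → [ɤ]
/y/ harmonizes with /ɯ/ ([+back]) → [u]
/e/ harmonizes with /ɯ/ ([+back]) → [ɤ]
3 segments change.

3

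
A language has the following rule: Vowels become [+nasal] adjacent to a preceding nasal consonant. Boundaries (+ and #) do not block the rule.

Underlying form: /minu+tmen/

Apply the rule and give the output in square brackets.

/i/ after nasal /m/ → [ĩ]
/u/ after nasal /n/ → [ũ]
/e/ after nasal /m/ → [ẽ]

[mĩnũ+tmẽn]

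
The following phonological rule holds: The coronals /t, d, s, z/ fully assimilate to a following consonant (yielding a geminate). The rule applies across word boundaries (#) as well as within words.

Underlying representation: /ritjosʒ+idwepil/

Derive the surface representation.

/t/ before /j/ → [j] (total assimilation)
/s/ before /ʒ/ → [ʒ] (total assimilation)
/d/ before /w/ → [w] (total assimilation)

[rijjoʒʒ+iwwepil]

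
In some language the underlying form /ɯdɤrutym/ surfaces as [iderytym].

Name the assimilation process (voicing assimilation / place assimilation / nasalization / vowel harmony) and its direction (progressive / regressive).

vowel harmony, regressive

/ɯ/→[i] /ɤ/→[e] /u/→[y].
Vowels agree with the last vowel, so the harmony is regressive.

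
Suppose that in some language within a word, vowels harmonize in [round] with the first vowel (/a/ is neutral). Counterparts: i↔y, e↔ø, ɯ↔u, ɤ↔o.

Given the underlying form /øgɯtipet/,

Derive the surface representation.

[øgutypøt]

/ɯ/ harmonizes with /ø/ ([+round]) → [u]
/i/ harmonizes with /ø/ ([+round]) → [y]
/e/ harmonizes with /ø/ ([+round]) → [ø]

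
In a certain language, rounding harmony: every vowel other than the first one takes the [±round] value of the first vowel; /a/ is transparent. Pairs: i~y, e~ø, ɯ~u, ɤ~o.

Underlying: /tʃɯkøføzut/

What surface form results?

/ø/ harmonizes with /ɯ/ ([-round]) → [e]
/ø/ harmonizes with /ɯ/ ([-round]) → [e]
/u/ harmonizes with /ɯ/ ([-round]) → [ɯ]

[tʃɯkefezɯt]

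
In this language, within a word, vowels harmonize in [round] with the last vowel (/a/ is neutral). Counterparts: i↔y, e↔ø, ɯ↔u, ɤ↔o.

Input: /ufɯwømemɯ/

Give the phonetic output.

/u/ harmonizes with /ɯ/ ([-round]) → [ɯ]
/ø/ harmonizes with /ɯ/ ([-round]) → [e]

[ɯfɯwememɯ]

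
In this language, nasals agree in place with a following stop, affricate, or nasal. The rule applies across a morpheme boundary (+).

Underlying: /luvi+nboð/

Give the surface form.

[luvi+mboð]

/n/ before /b/ (labial) → [m]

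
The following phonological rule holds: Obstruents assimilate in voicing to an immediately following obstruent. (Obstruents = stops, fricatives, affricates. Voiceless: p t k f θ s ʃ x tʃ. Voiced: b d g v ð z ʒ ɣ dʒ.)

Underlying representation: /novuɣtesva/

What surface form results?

/ɣ/ before /t/ (voiceless) → [x]
/s/ before /v/ (voiced) → [z]

[novuxtezva]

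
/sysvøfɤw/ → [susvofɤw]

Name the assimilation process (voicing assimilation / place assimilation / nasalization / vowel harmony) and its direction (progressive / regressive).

vowel harmony, regressive

/y/→[u] /ø/→[o].
Vowels agree with the last vowel, so the harmony is regressive.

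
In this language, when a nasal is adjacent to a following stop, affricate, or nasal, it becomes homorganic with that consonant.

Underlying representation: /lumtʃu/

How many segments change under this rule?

/m/ before /tʃ/ (palatal) → [ɲ]
1 segment changes.

1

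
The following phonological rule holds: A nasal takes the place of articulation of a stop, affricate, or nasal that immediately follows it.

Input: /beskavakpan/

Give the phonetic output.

[beskavakpan]

no segment meets the rule's conditions; no change.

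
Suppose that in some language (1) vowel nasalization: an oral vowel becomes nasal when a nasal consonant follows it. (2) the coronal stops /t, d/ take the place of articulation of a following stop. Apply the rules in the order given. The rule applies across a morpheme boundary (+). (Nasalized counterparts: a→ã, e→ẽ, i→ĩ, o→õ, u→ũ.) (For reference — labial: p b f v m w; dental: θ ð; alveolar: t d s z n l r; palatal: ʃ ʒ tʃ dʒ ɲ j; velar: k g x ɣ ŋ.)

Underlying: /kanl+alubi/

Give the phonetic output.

[kãnl+alubi]

Rule 1: /a/ before nasal /n/ → [ã]
After rule 1: kãnl+alubi
Rule 2: no segment meets the rule's conditions; no change.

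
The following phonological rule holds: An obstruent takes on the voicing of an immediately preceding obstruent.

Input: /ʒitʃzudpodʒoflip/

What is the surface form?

/z/ after /tʃ/ (voiceless) → [s]
/p/ after /d/ (voiced) → [b]

[ʒitʃsudbodʒoflip]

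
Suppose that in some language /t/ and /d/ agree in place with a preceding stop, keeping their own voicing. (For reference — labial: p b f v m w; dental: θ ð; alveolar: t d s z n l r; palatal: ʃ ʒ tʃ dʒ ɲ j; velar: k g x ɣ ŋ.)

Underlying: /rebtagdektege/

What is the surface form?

[rebpaggekkege]

/t/ after /b/ (labial) → [p]
/d/ after /g/ (velar) → [g]
/t/ after /k/ (velar) → [k]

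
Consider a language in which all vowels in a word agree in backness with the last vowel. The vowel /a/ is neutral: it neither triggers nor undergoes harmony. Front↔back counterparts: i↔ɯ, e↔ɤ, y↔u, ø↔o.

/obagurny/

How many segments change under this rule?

2

/o/ harmonizes with /y/ ([-back]) → [ø]
/u/ harmonizes with /y/ ([-back]) → [y]
2 segments change.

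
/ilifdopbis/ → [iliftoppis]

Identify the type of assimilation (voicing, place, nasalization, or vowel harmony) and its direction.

/d/→[t] /b/→[p].
Each target copies a feature from the preceding segment, so the direction is progressive.

voicing assimilation, progressive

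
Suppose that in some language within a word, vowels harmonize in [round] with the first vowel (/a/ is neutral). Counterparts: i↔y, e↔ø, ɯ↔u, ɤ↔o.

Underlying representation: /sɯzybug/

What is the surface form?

[sɯzibɯg]

/y/ harmonizes with /ɯ/ ([-round]) → [i]
/u/ harmonizes with /ɯ/ ([-round]) → [ɯ]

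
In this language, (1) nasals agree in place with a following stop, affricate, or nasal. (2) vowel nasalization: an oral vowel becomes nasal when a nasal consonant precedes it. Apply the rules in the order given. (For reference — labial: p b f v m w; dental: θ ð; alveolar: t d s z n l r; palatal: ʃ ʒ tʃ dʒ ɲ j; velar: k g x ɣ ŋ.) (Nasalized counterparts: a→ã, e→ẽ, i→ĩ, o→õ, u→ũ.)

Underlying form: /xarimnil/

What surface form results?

[xarinnĩl]

Rule 1: /m/ before /n/ (alveolar) → [n]
After rule 1: xarinnil
Rule 2: /i/ after nasal /n/ → [ĩ]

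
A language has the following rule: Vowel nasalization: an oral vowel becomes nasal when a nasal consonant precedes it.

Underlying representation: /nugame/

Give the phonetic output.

[nũgamẽ]

/u/ after nasal /n/ → [ũ]
/e/ after nasal /m/ → [ẽ]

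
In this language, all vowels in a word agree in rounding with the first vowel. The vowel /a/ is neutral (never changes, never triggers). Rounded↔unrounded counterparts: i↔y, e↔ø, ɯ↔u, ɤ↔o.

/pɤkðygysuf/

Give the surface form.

/y/ harmonizes with /ɤ/ ([-round]) → [i]
/y/ harmonizes with /ɤ/ ([-round]) → [i]
/u/ harmonizes with /ɤ/ ([-round]) → [ɯ]

[pɤkðigisɯf]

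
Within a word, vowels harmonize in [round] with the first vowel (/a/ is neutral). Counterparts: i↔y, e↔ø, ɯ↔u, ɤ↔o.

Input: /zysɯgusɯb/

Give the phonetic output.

[zysugusub]

/ɯ/ harmonizes with /y/ ([+round]) → [u]
/ɯ/ harmonizes with /y/ ([+round]) → [u]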